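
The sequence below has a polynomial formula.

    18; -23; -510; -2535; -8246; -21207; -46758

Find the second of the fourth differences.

D1: -41, -487, -2025, -5711, -12961, -25551
D2: -446, -1538, -3686, -7250, -12590
D3: -1092, -2148, -3564, -5340
D4: -1056, -1416, -1776
D5: -360, -360

-1416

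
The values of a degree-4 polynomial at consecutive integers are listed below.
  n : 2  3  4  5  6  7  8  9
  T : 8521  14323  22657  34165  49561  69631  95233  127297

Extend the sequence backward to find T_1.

D1: 5802, 8334, 11508, 15396, 20070, 25602, 32064
D2: 2532, 3174, 3888, 4674, 5532, 6462
D3: 642, 714, 786, 858, 930
D4: 72, 72, 72, 72
The fourth differences are constant at 72.
Work back: 642 − 72 = 570;  2532 − 570 = 1962;  5802 − 1962 = 3840;  8521 − 3840 = 4681

4681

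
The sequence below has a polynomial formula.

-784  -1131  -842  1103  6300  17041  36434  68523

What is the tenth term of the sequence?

192365

First differences: -347 , 289 , 1945 , 5197 , 10741 , 19393 , 32089
Second differences: 636 , 1656 , 3252 , 5544 , 8652 , 12696
Third differences: 1020 , 1596 , 2292 , 3108 , 4044
Fourth differences: 576 , 696 , 816 , 936
Fifth differences: 120 , 120 , 120
Fifth differences constant at 120.
936 + 120 = 1056;  4044 + 1056 = 5100;  12696 + 5100 = 17796;  32089 + 17796 = 49885;  68523 + 49885 = 118408
1056 + 120 = 1176;  5100 + 1176 = 6276;  17796 + 6276 = 24072;  49885 + 24072 = 73957;  118408 + 73957 = 192365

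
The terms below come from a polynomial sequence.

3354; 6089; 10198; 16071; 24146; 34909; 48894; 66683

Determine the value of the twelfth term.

189199

First differences: 2735  4109  5873  8075  10763  13985  17789
Second differences: 1374  1764  2202  2688  3222  3804
Third differences: 390  438  486  534  582
Fourth differences: 48  48  48  48
The fourth differences are constant (48).
582 + 48 = 630;  3804 + 630 = 4434;  17789 + 4434 = 22223;  66683 + 22223 = 88906
630 + 48 = 678;  4434 + 678 = 5112;  22223 + 5112 = 27335;  88906 + 27335 = 116241
678 + 48 = 726;  5112 + 726 = 5838;  27335 + 5838 = 33173;  116241 + 33173 = 149414
726 + 48 = 774;  5838 + 774 = 6612;  33173 + 6612 = 39785;  149414 + 39785 = 189199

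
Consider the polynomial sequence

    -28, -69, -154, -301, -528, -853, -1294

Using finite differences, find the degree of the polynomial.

3

-41, -85, -147, -227, -325, -441
-44, -62, -80, -98, -116
-18, -18, -18, -18
The third differences are constant, so the polynomial has degree 3.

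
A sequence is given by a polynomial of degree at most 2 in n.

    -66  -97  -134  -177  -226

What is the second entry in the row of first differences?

D1: -31, -37, -43, -49
D2: -6, -6, -6

-37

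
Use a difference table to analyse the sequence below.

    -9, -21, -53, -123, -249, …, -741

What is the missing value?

-449

Using the first 5 terms:
D1: -12  -32  -70  -126
D2: -20  -38  -56
D3: -18  -18
Constant third difference = -18.
Extend forward: -56 − 18 = -74;  -126 − 74 = -200;  -249 − 200 = -449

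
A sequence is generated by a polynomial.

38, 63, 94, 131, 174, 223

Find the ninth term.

406

First differences: 25  31  37  43  49
Second differences: 6  6  6  6
Constant second difference = 6, so extend:
49 + 6 = 55;  223 + 55 = 278
55 + 6 = 61;  278 + 61 = 339
61 + 6 = 67;  339 + 67 = 406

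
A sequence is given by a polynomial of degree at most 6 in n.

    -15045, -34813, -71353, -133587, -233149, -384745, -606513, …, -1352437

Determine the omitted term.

-920383

Using the first 7 terms:
First differences: -19768  -36540  -62234  -99562  -151596  -221768
Second differences: -16772  -25694  -37328  -52034  -70172
Third differences: -8922  -11634  -14706  -18138
Fourth differences: -2712  -3072  -3432
Fifth differences: -360  -360
Constant fifth difference = -360.
Extend forward: -3432 − 360 = -3792;  -18138 − 3792 = -21930;  -70172 − 21930 = -92102;  -221768 − 92102 = -313870;  -606513 − 313870 = -920383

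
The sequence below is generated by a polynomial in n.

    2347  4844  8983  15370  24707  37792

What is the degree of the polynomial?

4

2497, 4139, 6387, 9337, 13085
1642, 2248, 2950, 3748
606, 702, 798
96, 96
The fourth differences are constant, so the polynomial has degree 4.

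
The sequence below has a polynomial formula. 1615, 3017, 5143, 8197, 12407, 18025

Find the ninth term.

D1: 1402, 2126, 3054, 4210, 5618
D2: 724, 928, 1156, 1408
D3: 204, 228, 252
D4: 24, 24
The fourth differences are constant (24).
252 + 24 = 276;  1408 + 276 = 1684;  5618 + 1684 = 7302;  18025 + 7302 = 25327
276 + 24 = 300;  1684 + 300 = 1984;  7302 + 1984 = 9286;  25327 + 9286 = 34613
300 + 24 = 324;  1984 + 324 = 2308;  9286 + 2308 = 11594;  34613 + 11594 = 46207

46207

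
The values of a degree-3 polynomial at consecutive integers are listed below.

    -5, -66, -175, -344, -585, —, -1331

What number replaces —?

Using the first 5 terms:
D1: -61  -109  -169  -241
D2: -48  -60  -72
D3: -12  -12
Constant third difference = -12.
Extend forward: -72 − 12 = -84;  -241 − 84 = -325;  -585 − 325 = -910

-910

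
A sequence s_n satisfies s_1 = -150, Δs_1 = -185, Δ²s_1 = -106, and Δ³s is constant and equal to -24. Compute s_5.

Build the table forward from the leading diagonal:
D3: -24, -24, -24, -24, -24
D2: -106, -130, -154, -178, -202
D1: -185, -291, -421, -575, -753
s: -150, -335, -626, -1047, -1622

-1622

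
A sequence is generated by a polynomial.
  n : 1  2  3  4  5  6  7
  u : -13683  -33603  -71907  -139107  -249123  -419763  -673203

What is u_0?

-4563

-19920  -38304  -67200  -110016  -170640  -253440
-18384  -28896  -42816  -60624  -82800
-10512  -13920  -17808  -22176
-3408  -3888  -4368
-480  -480
The fifth differences are constant at -480.
Work back: -3408 + 480 = -2928;  -10512 + 2928 = -7584;  -18384 + 7584 = -10800;  -19920 + 10800 = -9120;  -13683 + 9120 = -4563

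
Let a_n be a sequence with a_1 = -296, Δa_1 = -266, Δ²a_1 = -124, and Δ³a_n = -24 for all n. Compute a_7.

-4232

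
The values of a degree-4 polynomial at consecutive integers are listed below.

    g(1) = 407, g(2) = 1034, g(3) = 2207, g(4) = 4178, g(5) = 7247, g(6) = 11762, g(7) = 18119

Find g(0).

122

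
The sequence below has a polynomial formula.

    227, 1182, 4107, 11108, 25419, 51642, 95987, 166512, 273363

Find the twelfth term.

949692

955  2925  7001  14311  26223  44345  70525  106851
1970  4076  7310  11912  18122  26180  36326
2106  3234  4602  6210  8058  10146
1128  1368  1608  1848  2088
240  240  240  240
Fifth differences constant at 240.
2088 + 240 = 2328;  10146 + 2328 = 12474;  36326 + 12474 = 48800;  106851 + 48800 = 155651;  273363 + 155651 = 429014
2328 + 240 = 2568;  12474 + 2568 = 15042;  48800 + 15042 = 63842;  155651 + 63842 = 219493;  429014 + 219493 = 648507
2568 + 240 = 2808;  15042 + 2808 = 17850;  63842 + 17850 = 81692;  219493 + 81692 = 301185;  648507 + 301185 = 949692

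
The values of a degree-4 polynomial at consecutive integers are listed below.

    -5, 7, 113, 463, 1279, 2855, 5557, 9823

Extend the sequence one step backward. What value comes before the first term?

-1

Δ: 12  106  350  816  1576  2702  4266
Δ²: 94  244  466  760  1126  1564
Δ³: 150  222  294  366  438
Δ⁴: 72  72  72  72
The fourth differences are constant at 72.
Work back: 150 − 72 = 78;  94 − 78 = 16;  12 − 16 = -4;  -5 + 4 = -1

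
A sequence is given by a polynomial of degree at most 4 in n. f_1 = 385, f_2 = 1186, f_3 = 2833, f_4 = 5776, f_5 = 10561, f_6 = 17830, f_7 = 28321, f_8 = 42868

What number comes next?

First differences: 801, 1647, 2943, 4785, 7269, 10491, 14547
Second differences: 846, 1296, 1842, 2484, 3222, 4056
Third differences: 450, 546, 642, 738, 834
Fourth differences: 96, 96, 96, 96
The fourth differences are constant (96).
834 + 96 = 930;  4056 + 930 = 4986;  14547 + 4986 = 19533;  42868 + 19533 = 62401

62401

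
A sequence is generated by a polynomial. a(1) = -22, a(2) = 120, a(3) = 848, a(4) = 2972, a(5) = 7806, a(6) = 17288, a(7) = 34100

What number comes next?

First differences: 142  728  2124  4834  9482  16812
Second differences: 586  1396  2710  4648  7330
Third differences: 810  1314  1938  2682
Fourth differences: 504  624  744
Fifth differences: 120  120
Fifth differences constant at 120.
744 + 120 = 864;  2682 + 864 = 3546;  7330 + 3546 = 10876;  16812 + 10876 = 27688;  34100 + 27688 = 61788

61788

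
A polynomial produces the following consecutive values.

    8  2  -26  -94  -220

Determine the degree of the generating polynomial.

Δ: -6, -28, -68, -126
Δ²: -22, -40, -58
Δ³: -18, -18
The third differences are constant, so the polynomial has degree 3.

3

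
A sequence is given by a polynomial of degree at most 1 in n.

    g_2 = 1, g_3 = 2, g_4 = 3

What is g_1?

Δ: 1  1
The first differences are constant at 1.
Work back: 1 − 1 = 0

0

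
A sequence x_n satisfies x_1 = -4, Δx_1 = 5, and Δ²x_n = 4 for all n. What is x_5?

Build the table forward from the leading diagonal:
D2: 4  4  4  4  4
D1: 5  9  13  17  21
x: -4  1  10  23  40

40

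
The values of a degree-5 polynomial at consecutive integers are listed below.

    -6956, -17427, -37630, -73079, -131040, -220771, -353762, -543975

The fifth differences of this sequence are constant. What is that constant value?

-240

First differences: -10471, -20203, -35449, -57961, -89731, -132991, -190213
Second differences: -9732, -15246, -22512, -31770, -43260, -57222
Third differences: -5514, -7266, -9258, -11490, -13962
Fourth differences: -1752, -1992, -2232, -2472
Fifth differences: -240, -240, -240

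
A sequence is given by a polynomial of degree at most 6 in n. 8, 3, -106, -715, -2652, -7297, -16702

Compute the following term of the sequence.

-33711

First differences: -5  -109  -609  -1937  -4645  -9405
Second differences: -104  -500  -1328  -2708  -4760
Third differences: -396  -828  -1380  -2052
Fourth differences: -432  -552  -672
Fifth differences: -120  -120
The fifth differences are constant (-120).
-672 − 120 = -792;  -2052 − 792 = -2844;  -4760 − 2844 = -7604;  -9405 − 7604 = -17009;  -16702 − 17009 = -33711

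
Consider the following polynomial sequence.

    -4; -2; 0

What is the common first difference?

First differences: 2, 2

2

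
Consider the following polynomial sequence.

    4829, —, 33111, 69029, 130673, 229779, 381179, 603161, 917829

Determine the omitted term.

Using the last 7 terms:
35918, 61644, 99106, 151400, 221982, 314668
25726, 37462, 52294, 70582, 92686
11736, 14832, 18288, 22104
3096, 3456, 3816
360, 360
Constant fifth difference = 360.
Extend backward: 3096 − 360 = 2736;  11736 − 2736 = 9000;  25726 − 9000 = 16726;  35918 − 16726 = 19192;  33111 − 19192 = 13919

13919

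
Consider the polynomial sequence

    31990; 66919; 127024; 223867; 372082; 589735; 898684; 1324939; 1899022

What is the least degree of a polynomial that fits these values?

5

First differences: 34929, 60105, 96843, 148215, 217653, 308949, 426255, 574083
Second differences: 25176, 36738, 51372, 69438, 91296, 117306, 147828
Third differences: 11562, 14634, 18066, 21858, 26010, 30522
Fourth differences: 3072, 3432, 3792, 4152, 4512
Fifth differences: 360, 360, 360, 360
The fifth differences are constant, so the polynomial has degree 5.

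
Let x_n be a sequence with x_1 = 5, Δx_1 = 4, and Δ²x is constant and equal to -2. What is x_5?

9

Build the table forward from the leading diagonal:
Second differences: -2  -2  -2  -2  -2
First differences: 4  2  0  -2  -4
x: 5  9  11  11  9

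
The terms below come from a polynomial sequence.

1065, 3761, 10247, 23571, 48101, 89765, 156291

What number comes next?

257447

D1: 2696, 6486, 13324, 24530, 41664, 66526
D2: 3790, 6838, 11206, 17134, 24862
D3: 3048, 4368, 5928, 7728
D4: 1320, 1560, 1800
D5: 240, 240
Constant fifth difference = 240, so extend:
1800 + 240 = 2040;  7728 + 2040 = 9768;  24862 + 9768 = 34630;  66526 + 34630 = 101156;  156291 + 101156 = 257447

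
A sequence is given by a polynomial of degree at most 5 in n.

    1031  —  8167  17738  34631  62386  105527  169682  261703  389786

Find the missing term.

Using the last 8 terms:
First differences: 9571, 16893, 27755, 43141, 64155, 92021, 128083
Second differences: 7322, 10862, 15386, 21014, 27866, 36062
Third differences: 3540, 4524, 5628, 6852, 8196
Fourth differences: 984, 1104, 1224, 1344
Fifth differences: 120, 120, 120
Constant fifth difference = 120.
Extend backward: 984 − 120 = 864;  3540 − 864 = 2676;  7322 − 2676 = 4646;  9571 − 4646 = 4925;  8167 − 4925 = 3242

3242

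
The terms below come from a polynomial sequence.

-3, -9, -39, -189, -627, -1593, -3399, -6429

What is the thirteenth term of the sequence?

-6 , -30 , -150 , -438 , -966 , -1806 , -3030
-24 , -120 , -288 , -528 , -840 , -1224
-96 , -168 , -240 , -312 , -384
-72 , -72 , -72 , -72
Constant fourth difference = -72, so extend:
-384 − 72 = -456;  -1224 − 456 = -1680;  -3030 − 1680 = -4710;  -6429 − 4710 = -11139
-456 − 72 = -528;  -1680 − 528 = -2208;  -4710 − 2208 = -6918;  -11139 − 6918 = -18057
-528 − 72 = -600;  -2208 − 600 = -2808;  -6918 − 2808 = -9726;  -18057 − 9726 = -27783
-600 − 72 = -672;  -2808 − 672 = -3480;  -9726 − 3480 = -13206;  -27783 − 13206 = -40989
-672 − 72 = -744;  -3480 − 744 = -4224;  -13206 − 4224 = -17430;  -40989 − 17430 = -58419

-58419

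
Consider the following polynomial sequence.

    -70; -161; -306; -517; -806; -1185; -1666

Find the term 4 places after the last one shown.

-4850

First differences: -91, -145, -211, -289, -379, -481
Second differences: -54, -66, -78, -90, -102
Third differences: -12, -12, -12, -12
Third differences constant at -12.
-102 − 12 = -114;  -481 − 114 = -595;  -1666 − 595 = -2261
-114 − 12 = -126;  -595 − 126 = -721;  -2261 − 721 = -2982
-126 − 12 = -138;  -721 − 138 = -859;  -2982 − 859 = -3841
-138 − 12 = -150;  -859 − 150 = -1009;  -3841 − 1009 = -4850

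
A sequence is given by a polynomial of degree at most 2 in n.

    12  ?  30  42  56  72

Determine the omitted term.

Using the last 4 terms:
D1: 12, 14, 16
D2: 2, 2
Constant second difference = 2.
Extend backward: 12 − 2 = 10;  30 − 10 = 20

20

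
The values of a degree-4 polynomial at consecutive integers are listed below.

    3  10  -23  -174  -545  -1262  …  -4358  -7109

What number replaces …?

-2475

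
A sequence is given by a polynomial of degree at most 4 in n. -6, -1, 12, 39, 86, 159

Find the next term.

5 , 13 , 27 , 47 , 73
8 , 14 , 20 , 26
6 , 6 , 6
Constant third difference = 6, so extend:
26 + 6 = 32;  73 + 32 = 105;  159 + 105 = 264

264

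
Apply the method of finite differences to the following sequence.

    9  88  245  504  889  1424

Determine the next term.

79  157  259  385  535
78  102  126  150
24  24  24
The third differences are constant (24).
150 + 24 = 174;  535 + 174 = 709;  1424 + 709 = 2133

2133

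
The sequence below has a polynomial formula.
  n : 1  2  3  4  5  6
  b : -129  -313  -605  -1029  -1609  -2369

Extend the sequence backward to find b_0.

-29

Δ: -184, -292, -424, -580, -760
Δ²: -108, -132, -156, -180
Δ³: -24, -24, -24
The third differences are constant at -24.
Work back: -108 + 24 = -84;  -184 + 84 = -100;  -129 + 100 = -29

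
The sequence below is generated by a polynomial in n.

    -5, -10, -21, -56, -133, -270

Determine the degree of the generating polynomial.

3

Δ: -5, -11, -35, -77, -137
Δ²: -6, -24, -42, -60
Δ³: -18, -18, -18
The third differences are constant, so the polynomial has degree 3.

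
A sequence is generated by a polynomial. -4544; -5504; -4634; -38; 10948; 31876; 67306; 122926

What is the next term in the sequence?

-960, 870, 4596, 10986, 20928, 35430, 55620
1830, 3726, 6390, 9942, 14502, 20190
1896, 2664, 3552, 4560, 5688
768, 888, 1008, 1128
120, 120, 120
Constant fifth difference = 120, so extend:
1128 + 120 = 1248;  5688 + 1248 = 6936;  20190 + 6936 = 27126;  55620 + 27126 = 82746;  122926 + 82746 = 205672

205672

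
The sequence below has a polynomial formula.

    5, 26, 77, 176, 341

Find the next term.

590

D1: 21 , 51 , 99 , 165
D2: 30 , 48 , 66
D3: 18 , 18
Third differences constant at 18.
66 + 18 = 84;  165 + 84 = 249;  341 + 249 = 590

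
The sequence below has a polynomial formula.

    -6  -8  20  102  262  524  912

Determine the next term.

1450

D1: -2 , 28 , 82 , 160 , 262 , 388
D2: 30 , 54 , 78 , 102 , 126
D3: 24 , 24 , 24 , 24
The third differences are constant (24).
126 + 24 = 150;  388 + 150 = 538;  912 + 538 = 1450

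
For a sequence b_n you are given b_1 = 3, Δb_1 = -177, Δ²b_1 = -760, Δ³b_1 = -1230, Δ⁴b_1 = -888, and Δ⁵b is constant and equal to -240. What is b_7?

Build the table forward from the leading diagonal:
Fifth differences: -240, -240, -240, -240, -240, -240, -240
Fourth differences: -888, -1128, -1368, -1608, -1848, -2088, -2328
Third differences: -1230, -2118, -3246, -4614, -6222, -8070, -10158
Second differences: -760, -1990, -4108, -7354, -11968, -18190, -26260
First differences: -177, -937, -2927, -7035, -14389, -26357, -44547
b: 3, -174, -1111, -4038, -11073, -25462, -51819

-51819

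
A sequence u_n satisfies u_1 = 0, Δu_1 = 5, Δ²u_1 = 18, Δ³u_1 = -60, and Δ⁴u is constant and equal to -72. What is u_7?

Build the table forward from the leading diagonal:
Fourth differences: -72  -72  -72  -72  -72  -72  -72
Third differences: -60  -132  -204  -276  -348  -420  -492
Second differences: 18  -42  -174  -378  -654  -1002  -1422
First differences: 5  23  -19  -193  -571  -1225  -2227
u: 0  5  28  9  -184  -755  -1980

-1980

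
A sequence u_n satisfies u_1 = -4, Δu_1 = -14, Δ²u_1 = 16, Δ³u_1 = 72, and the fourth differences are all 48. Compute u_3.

-16

Build the table forward from the leading diagonal:
Fourth differences: 48, 48, 48
Third differences: 72, 120, 168
Second differences: 16, 88, 208
First differences: -14, 2, 90
u: -4, -18, -16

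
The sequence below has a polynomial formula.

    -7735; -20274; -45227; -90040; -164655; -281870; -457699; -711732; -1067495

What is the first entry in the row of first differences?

D1: -12539, -24953, -44813, -74615, -117215, -175829, -254033, -355763
D2: -12414, -19860, -29802, -42600, -58614, -78204, -101730
D3: -7446, -9942, -12798, -16014, -19590, -23526
D4: -2496, -2856, -3216, -3576, -3936
D5: -360, -360, -360, -360

-12539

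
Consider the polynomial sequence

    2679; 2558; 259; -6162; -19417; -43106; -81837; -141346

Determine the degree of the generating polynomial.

5

First differences: -121, -2299, -6421, -13255, -23689, -38731, -59509
Second differences: -2178, -4122, -6834, -10434, -15042, -20778
Third differences: -1944, -2712, -3600, -4608, -5736
Fourth differences: -768, -888, -1008, -1128
Fifth differences: -120, -120, -120
The fifth differences are constant, so the polynomial has degree 5.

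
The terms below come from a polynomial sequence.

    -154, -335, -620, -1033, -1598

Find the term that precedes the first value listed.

First differences: -181  -285  -413  -565
Second differences: -104  -128  -152
Third differences: -24  -24
The third differences are constant at -24.
Work back: -104 + 24 = -80;  -181 + 80 = -101;  -154 + 101 = -53

-53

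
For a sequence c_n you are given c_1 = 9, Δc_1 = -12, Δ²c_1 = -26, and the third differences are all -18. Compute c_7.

Build the table forward from the leading diagonal:
Third differences: -18  -18  -18  -18  -18  -18  -18
Second differences: -26  -44  -62  -80  -98  -116  -134
First differences: -12  -38  -82  -144  -224  -322  -438
c: 9  -3  -41  -123  -267  -491  -813

-813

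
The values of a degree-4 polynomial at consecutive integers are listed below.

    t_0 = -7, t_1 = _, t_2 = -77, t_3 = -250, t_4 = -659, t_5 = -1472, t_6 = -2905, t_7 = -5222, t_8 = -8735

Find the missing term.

-20

Using the last 7 terms:
D1: -173  -409  -813  -1433  -2317  -3513
D2: -236  -404  -620  -884  -1196
D3: -168  -216  -264  -312
D4: -48  -48  -48
Constant fourth difference = -48.
Extend backward: -168 + 48 = -120;  -236 + 120 = -116;  -173 + 116 = -57;  -77 + 57 = -20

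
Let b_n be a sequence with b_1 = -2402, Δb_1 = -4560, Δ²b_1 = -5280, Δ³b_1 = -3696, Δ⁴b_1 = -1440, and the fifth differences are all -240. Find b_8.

Build the table forward from the leading diagonal:
D5: -240, -240, -240, -240, -240, -240, -240, -240
D4: -1440, -1680, -1920, -2160, -2400, -2640, -2880, -3120
D3: -3696, -5136, -6816, -8736, -10896, -13296, -15936, -18816
D2: -5280, -8976, -14112, -20928, -29664, -40560, -53856, -69792
D1: -4560, -9840, -18816, -32928, -53856, -83520, -124080, -177936
b: -2402, -6962, -16802, -35618, -68546, -122402, -205922, -330002

-330002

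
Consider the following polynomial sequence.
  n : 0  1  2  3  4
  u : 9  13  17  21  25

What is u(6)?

33

Δ: 4  4  4  4
The first differences are constant (4).
25 + 4 = 29
29 + 4 = 33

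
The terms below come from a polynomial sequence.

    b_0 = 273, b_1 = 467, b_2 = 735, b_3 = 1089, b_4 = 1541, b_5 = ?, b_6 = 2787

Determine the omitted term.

2103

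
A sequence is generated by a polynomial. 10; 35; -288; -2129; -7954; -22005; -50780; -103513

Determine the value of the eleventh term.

-548920

25, -323, -1841, -5825, -14051, -28775, -52733
-348, -1518, -3984, -8226, -14724, -23958
-1170, -2466, -4242, -6498, -9234
-1296, -1776, -2256, -2736
-480, -480, -480
Constant fifth difference = -480, so extend:
-2736 − 480 = -3216;  -9234 − 3216 = -12450;  -23958 − 12450 = -36408;  -52733 − 36408 = -89141;  -103513 − 89141 = -192654
-3216 − 480 = -3696;  -12450 − 3696 = -16146;  -36408 − 16146 = -52554;  -89141 − 52554 = -141695;  -192654 − 141695 = -334349
-3696 − 480 = -4176;  -16146 − 4176 = -20322;  -52554 − 20322 = -72876;  -141695 − 72876 = -214571;  -334349 − 214571 = -548920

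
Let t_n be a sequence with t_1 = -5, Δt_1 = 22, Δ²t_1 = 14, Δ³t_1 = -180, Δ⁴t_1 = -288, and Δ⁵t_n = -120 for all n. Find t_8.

Build the table forward from the leading diagonal:
Fifth differences: -120, -120, -120, -120, -120, -120, -120, -120
Fourth differences: -288, -408, -528, -648, -768, -888, -1008, -1128
Third differences: -180, -468, -876, -1404, -2052, -2820, -3708, -4716
Second differences: 14, -166, -634, -1510, -2914, -4966, -7786, -11494
First differences: 22, 36, -130, -764, -2274, -5188, -10154, -17940
t: -5, 17, 53, -77, -841, -3115, -8303, -18457

-18457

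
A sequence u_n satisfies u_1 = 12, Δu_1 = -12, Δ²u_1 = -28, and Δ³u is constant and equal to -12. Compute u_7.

Build the table forward from the leading diagonal:
D3: -12  -12  -12  -12  -12  -12  -12
D2: -28  -40  -52  -64  -76  -88  -100
D1: -12  -40  -80  -132  -196  -272  -360
u: 12  0  -40  -120  -252  -448  -720

-720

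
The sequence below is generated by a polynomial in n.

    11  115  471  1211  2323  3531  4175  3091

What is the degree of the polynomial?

5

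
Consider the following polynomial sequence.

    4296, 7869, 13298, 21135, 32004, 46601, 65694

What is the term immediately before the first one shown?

2099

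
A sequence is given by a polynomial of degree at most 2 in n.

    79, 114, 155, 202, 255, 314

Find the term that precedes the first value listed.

50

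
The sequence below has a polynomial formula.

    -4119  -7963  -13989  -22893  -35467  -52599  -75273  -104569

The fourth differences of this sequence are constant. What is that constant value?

-96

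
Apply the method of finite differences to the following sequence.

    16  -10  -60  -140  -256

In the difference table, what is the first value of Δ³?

-6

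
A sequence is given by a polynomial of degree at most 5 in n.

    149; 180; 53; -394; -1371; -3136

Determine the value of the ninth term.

-16459

First differences: 31 , -127 , -447 , -977 , -1765
Second differences: -158 , -320 , -530 , -788
Third differences: -162 , -210 , -258
Fourth differences: -48 , -48
Fourth differences constant at -48.
-258 − 48 = -306;  -788 − 306 = -1094;  -1765 − 1094 = -2859;  -3136 − 2859 = -5995
-306 − 48 = -354;  -1094 − 354 = -1448;  -2859 − 1448 = -4307;  -5995 − 4307 = -10302
-354 − 48 = -402;  -1448 − 402 = -1850;  -4307 − 1850 = -6157;  -10302 − 6157 = -16459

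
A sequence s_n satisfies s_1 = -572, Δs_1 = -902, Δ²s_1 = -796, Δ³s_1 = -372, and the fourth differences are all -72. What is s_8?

-39142

Build the table forward from the leading diagonal:
D4: -72  -72  -72  -72  -72  -72  -72  -72
D3: -372  -444  -516  -588  -660  -732  -804  -876
D2: -796  -1168  -1612  -2128  -2716  -3376  -4108  -4912
D1: -902  -1698  -2866  -4478  -6606  -9322  -12698  -16806
s: -572  -1474  -3172  -6038  -10516  -17122  -26444  -39142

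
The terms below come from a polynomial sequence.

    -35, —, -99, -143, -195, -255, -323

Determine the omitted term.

Using the last 5 terms:
-44, -52, -60, -68
-8, -8, -8
Constant second difference = -8.
Extend backward: -44 + 8 = -36;  -99 + 36 = -63

-63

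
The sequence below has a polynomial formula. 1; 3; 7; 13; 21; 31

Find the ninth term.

73

D1: 2, 4, 6, 8, 10
D2: 2, 2, 2, 2
Second differences constant at 2.
10 + 2 = 12;  31 + 12 = 43
12 + 2 = 14;  43 + 14 = 57
14 + 2 = 16;  57 + 16 = 73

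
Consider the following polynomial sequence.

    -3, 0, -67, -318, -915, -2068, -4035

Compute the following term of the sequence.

-7122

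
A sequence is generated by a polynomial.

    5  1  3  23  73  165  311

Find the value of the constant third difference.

First differences: -4, 2, 20, 50, 92, 146
Second differences: 6, 18, 30, 42, 54
Third differences: 12, 12, 12, 12

12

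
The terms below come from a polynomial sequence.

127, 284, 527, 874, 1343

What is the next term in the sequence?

Δ: 157, 243, 347, 469
Δ²: 86, 104, 122
Δ³: 18, 18
The third differences are constant (18).
122 + 18 = 140;  469 + 140 = 609;  1343 + 609 = 1952

1952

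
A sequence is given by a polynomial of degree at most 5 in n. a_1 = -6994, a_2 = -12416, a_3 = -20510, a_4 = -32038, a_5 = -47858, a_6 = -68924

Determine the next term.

D1: -5422, -8094, -11528, -15820, -21066
D2: -2672, -3434, -4292, -5246
D3: -762, -858, -954
D4: -96, -96
The fourth differences are constant (-96).
-954 − 96 = -1050;  -5246 − 1050 = -6296;  -21066 − 6296 = -27362;  -68924 − 27362 = -96286

-96286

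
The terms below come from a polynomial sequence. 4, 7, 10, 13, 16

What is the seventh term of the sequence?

22

D1: 3, 3, 3, 3
The first differences are constant (3).
16 + 3 = 19
19 + 3 = 22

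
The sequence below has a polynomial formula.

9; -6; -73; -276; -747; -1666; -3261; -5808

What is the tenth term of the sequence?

Δ: -15  -67  -203  -471  -919  -1595  -2547
Δ²: -52  -136  -268  -448  -676  -952
Δ³: -84  -132  -180  -228  -276
Δ⁴: -48  -48  -48  -48
Fourth differences constant at -48.
-276 − 48 = -324;  -952 − 324 = -1276;  -2547 − 1276 = -3823;  -5808 − 3823 = -9631
-324 − 48 = -372;  -1276 − 372 = -1648;  -3823 − 1648 = -5471;  -9631 − 5471 = -15102

-15102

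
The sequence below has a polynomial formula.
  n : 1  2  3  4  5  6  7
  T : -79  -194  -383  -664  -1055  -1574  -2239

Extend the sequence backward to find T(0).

First differences: -115  -189  -281  -391  -519  -665
Second differences: -74  -92  -110  -128  -146
Third differences: -18  -18  -18  -18
The third differences are constant at -18.
Work back: -74 + 18 = -56;  -115 + 56 = -59;  -79 + 59 = -20

-20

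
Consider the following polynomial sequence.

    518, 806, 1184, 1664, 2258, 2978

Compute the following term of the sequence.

3836

Δ: 288, 378, 480, 594, 720
Δ²: 90, 102, 114, 126
Δ³: 12, 12, 12
Constant third difference = 12, so extend:
126 + 12 = 138;  720 + 138 = 858;  2978 + 858 = 3836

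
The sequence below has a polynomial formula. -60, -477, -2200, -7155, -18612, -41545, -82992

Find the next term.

-152415

Δ: -417, -1723, -4955, -11457, -22933, -41447
Δ²: -1306, -3232, -6502, -11476, -18514
Δ³: -1926, -3270, -4974, -7038
Δ⁴: -1344, -1704, -2064
Δ⁵: -360, -360
Fifth differences constant at -360.
-2064 − 360 = -2424;  -7038 − 2424 = -9462;  -18514 − 9462 = -27976;  -41447 − 27976 = -69423;  -82992 − 69423 = -152415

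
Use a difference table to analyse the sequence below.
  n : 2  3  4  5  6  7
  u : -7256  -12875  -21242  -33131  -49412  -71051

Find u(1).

D1: -5619, -8367, -11889, -16281, -21639
D2: -2748, -3522, -4392, -5358
D3: -774, -870, -966
D4: -96, -96
The fourth differences are constant at -96.
Work back: -774 + 96 = -678;  -2748 + 678 = -2070;  -5619 + 2070 = -3549;  -7256 + 3549 = -3707

-3707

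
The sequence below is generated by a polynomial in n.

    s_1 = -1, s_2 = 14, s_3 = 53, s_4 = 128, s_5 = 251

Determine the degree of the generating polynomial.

3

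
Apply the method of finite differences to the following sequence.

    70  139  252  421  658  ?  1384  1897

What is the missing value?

975

Using the first 5 terms:
D1: 69  113  169  237
D2: 44  56  68
D3: 12  12
Constant third difference = 12.
Extend forward: 68 + 12 = 80;  237 + 80 = 317;  658 + 317 = 975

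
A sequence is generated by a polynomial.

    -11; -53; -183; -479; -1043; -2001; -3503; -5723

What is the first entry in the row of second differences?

-88

First differences: -42, -130, -296, -564, -958, -1502, -2220
Second differences: -88, -166, -268, -394, -544, -718
Third differences: -78, -102, -126, -150, -174
Fourth differences: -24, -24, -24, -24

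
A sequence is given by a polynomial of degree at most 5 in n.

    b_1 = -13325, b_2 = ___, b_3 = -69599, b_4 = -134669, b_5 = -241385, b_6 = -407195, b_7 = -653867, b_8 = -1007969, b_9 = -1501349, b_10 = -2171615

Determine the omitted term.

-32567

Using the last 8 terms:
First differences: -65070, -106716, -165810, -246672, -354102, -493380, -670266
Second differences: -41646, -59094, -80862, -107430, -139278, -176886
Third differences: -17448, -21768, -26568, -31848, -37608
Fourth differences: -4320, -4800, -5280, -5760
Fifth differences: -480, -480, -480
Constant fifth difference = -480.
Extend backward: -4320 + 480 = -3840;  -17448 + 3840 = -13608;  -41646 + 13608 = -28038;  -65070 + 28038 = -37032;  -69599 + 37032 = -32567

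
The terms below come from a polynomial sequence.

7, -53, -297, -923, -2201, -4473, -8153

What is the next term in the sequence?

-60, -244, -626, -1278, -2272, -3680
-184, -382, -652, -994, -1408
-198, -270, -342, -414
-72, -72, -72
The fourth differences are constant (-72).
-414 − 72 = -486;  -1408 − 486 = -1894;  -3680 − 1894 = -5574;  -8153 − 5574 = -13727

-13727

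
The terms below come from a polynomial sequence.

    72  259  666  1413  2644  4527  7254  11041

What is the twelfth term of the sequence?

187 , 407 , 747 , 1231 , 1883 , 2727 , 3787
220 , 340 , 484 , 652 , 844 , 1060
120 , 144 , 168 , 192 , 216
24 , 24 , 24 , 24
Constant fourth difference = 24, so extend:
216 + 24 = 240;  1060 + 240 = 1300;  3787 + 1300 = 5087;  11041 + 5087 = 16128
240 + 24 = 264;  1300 + 264 = 1564;  5087 + 1564 = 6651;  16128 + 6651 = 22779
264 + 24 = 288;  1564 + 288 = 1852;  6651 + 1852 = 8503;  22779 + 8503 = 31282
288 + 24 = 312;  1852 + 312 = 2164;  8503 + 2164 = 10667;  31282 + 10667 = 41949

41949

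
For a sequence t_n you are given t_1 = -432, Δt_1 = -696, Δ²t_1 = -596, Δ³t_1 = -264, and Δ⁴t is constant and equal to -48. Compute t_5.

Build the table forward from the leading diagonal:
D4: -48, -48, -48, -48, -48
D3: -264, -312, -360, -408, -456
D2: -596, -860, -1172, -1532, -1940
D1: -696, -1292, -2152, -3324, -4856
t: -432, -1128, -2420, -4572, -7896

-7896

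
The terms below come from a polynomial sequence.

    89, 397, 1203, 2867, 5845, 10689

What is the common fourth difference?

Δ: 308, 806, 1664, 2978, 4844
Δ²: 498, 858, 1314, 1866
Δ³: 360, 456, 552
Δ⁴: 96, 96

96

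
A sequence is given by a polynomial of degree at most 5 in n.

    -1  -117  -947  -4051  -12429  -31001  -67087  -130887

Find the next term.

First differences: -116, -830, -3104, -8378, -18572, -36086, -63800
Second differences: -714, -2274, -5274, -10194, -17514, -27714
Third differences: -1560, -3000, -4920, -7320, -10200
Fourth differences: -1440, -1920, -2400, -2880
Fifth differences: -480, -480, -480
Fifth differences constant at -480.
-2880 − 480 = -3360;  -10200 − 3360 = -13560;  -27714 − 13560 = -41274;  -63800 − 41274 = -105074;  -130887 − 105074 = -235961

-235961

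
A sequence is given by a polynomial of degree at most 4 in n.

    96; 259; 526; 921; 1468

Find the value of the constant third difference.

D1: 163, 267, 395, 547
D2: 104, 128, 152
D3: 24, 24

24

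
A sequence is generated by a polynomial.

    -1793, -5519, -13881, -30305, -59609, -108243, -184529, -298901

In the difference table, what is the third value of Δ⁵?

D1: -3726, -8362, -16424, -29304, -48634, -76286, -114372
D2: -4636, -8062, -12880, -19330, -27652, -38086
D3: -3426, -4818, -6450, -8322, -10434
D4: -1392, -1632, -1872, -2112
D5: -240, -240, -240

-240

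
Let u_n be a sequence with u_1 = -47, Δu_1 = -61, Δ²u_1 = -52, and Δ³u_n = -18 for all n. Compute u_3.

-221

Build the table forward from the leading diagonal:
D3: -18  -18  -18
D2: -52  -70  -88
D1: -61  -113  -183
u: -47  -108  -221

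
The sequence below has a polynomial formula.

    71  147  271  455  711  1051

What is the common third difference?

First differences: 76, 124, 184, 256, 340
Second differences: 48, 60, 72, 84
Third differences: 12, 12, 12

12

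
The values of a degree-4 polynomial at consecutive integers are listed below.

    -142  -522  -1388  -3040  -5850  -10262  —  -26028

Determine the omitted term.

Using the first 6 terms:
First differences: -380, -866, -1652, -2810, -4412
Second differences: -486, -786, -1158, -1602
Third differences: -300, -372, -444
Fourth differences: -72, -72
Constant fourth difference = -72.
Extend forward: -444 − 72 = -516;  -1602 − 516 = -2118;  -4412 − 2118 = -6530;  -10262 − 6530 = -16792

-16792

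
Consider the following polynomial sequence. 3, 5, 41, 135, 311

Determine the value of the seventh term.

1005

2, 36, 94, 176
34, 58, 82
24, 24
Third differences constant at 24.
82 + 24 = 106;  176 + 106 = 282;  311 + 282 = 593
106 + 24 = 130;  282 + 130 = 412;  593 + 412 = 1005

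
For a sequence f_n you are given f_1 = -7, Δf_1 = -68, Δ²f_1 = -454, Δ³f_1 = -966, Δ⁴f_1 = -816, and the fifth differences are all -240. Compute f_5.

Build the table forward from the leading diagonal:
D5: -240, -240, -240, -240, -240
D4: -816, -1056, -1296, -1536, -1776
D3: -966, -1782, -2838, -4134, -5670
D2: -454, -1420, -3202, -6040, -10174
D1: -68, -522, -1942, -5144, -11184
f: -7, -75, -597, -2539, -7683

-7683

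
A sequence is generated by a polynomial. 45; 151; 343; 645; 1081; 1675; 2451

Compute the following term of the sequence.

Δ: 106 , 192 , 302 , 436 , 594 , 776
Δ²: 86 , 110 , 134 , 158 , 182
Δ³: 24 , 24 , 24 , 24
Constant third difference = 24, so extend:
182 + 24 = 206;  776 + 206 = 982;  2451 + 982 = 3433

3433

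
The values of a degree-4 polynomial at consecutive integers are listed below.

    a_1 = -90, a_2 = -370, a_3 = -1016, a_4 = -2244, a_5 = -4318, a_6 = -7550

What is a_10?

-39978

-280 , -646 , -1228 , -2074 , -3232
-366 , -582 , -846 , -1158
-216 , -264 , -312
-48 , -48
Constant fourth difference = -48, so extend:
-312 − 48 = -360;  -1158 − 360 = -1518;  -3232 − 1518 = -4750;  -7550 − 4750 = -12300
-360 − 48 = -408;  -1518 − 408 = -1926;  -4750 − 1926 = -6676;  -12300 − 6676 = -18976
-408 − 48 = -456;  -1926 − 456 = -2382;  -6676 − 2382 = -9058;  -18976 − 9058 = -28034
-456 − 48 = -504;  -2382 − 504 = -2886;  -9058 − 2886 = -11944;  -28034 − 11944 = -39978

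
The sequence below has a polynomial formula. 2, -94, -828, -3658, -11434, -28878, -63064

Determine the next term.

-96 , -734 , -2830 , -7776 , -17444 , -34186
-638 , -2096 , -4946 , -9668 , -16742
-1458 , -2850 , -4722 , -7074
-1392 , -1872 , -2352
-480 , -480
Fifth differences constant at -480.
-2352 − 480 = -2832;  -7074 − 2832 = -9906;  -16742 − 9906 = -26648;  -34186 − 26648 = -60834;  -63064 − 60834 = -123898

-123898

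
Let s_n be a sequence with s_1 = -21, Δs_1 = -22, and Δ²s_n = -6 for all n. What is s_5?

Build the table forward from the leading diagonal:
D2: -6, -6, -6, -6, -6
D1: -22, -28, -34, -40, -46
s: -21, -43, -71, -105, -145

-145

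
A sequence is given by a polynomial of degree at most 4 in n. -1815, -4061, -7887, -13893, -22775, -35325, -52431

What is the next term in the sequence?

-75077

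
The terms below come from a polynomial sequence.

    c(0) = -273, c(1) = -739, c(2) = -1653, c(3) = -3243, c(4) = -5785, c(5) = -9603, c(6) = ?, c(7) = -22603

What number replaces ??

-15069

Using the first 6 terms:
Δ: -466  -914  -1590  -2542  -3818
Δ²: -448  -676  -952  -1276
Δ³: -228  -276  -324
Δ⁴: -48  -48
Constant fourth difference = -48.
Extend forward: -324 − 48 = -372;  -1276 − 372 = -1648;  -3818 − 1648 = -5466;  -9603 − 5466 = -15069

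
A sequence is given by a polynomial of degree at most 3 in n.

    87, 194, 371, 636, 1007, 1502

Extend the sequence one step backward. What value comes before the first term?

32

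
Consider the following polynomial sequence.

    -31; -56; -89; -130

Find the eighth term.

-374

Δ: -25 , -33 , -41
Δ²: -8 , -8
The second differences are constant (-8).
-41 − 8 = -49;  -130 − 49 = -179
-49 − 8 = -57;  -179 − 57 = -236
-57 − 8 = -65;  -236 − 65 = -301
-65 − 8 = -73;  -301 − 73 = -374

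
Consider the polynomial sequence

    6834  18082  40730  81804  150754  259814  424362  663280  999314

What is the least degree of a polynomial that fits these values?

First differences: 11248, 22648, 41074, 68950, 109060, 164548, 238918, 336034
Second differences: 11400, 18426, 27876, 40110, 55488, 74370, 97116
Third differences: 7026, 9450, 12234, 15378, 18882, 22746
Fourth differences: 2424, 2784, 3144, 3504, 3864
Fifth differences: 360, 360, 360, 360
The fifth differences are constant, so the polynomial has degree 5.

5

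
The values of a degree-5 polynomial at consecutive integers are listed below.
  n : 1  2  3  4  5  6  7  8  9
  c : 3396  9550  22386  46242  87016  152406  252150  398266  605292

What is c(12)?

Δ: 6154  12836  23856  40774  65390  99744  146116  207026
Δ²: 6682  11020  16918  24616  34354  46372  60910
Δ³: 4338  5898  7698  9738  12018  14538
Δ⁴: 1560  1800  2040  2280  2520
Δ⁵: 240  240  240  240
Fifth differences constant at 240.
2520 + 240 = 2760;  14538 + 2760 = 17298;  60910 + 17298 = 78208;  207026 + 78208 = 285234;  605292 + 285234 = 890526
2760 + 240 = 3000;  17298 + 3000 = 20298;  78208 + 20298 = 98506;  285234 + 98506 = 383740;  890526 + 383740 = 1274266
3000 + 240 = 3240;  20298 + 3240 = 23538;  98506 + 23538 = 122044;  383740 + 122044 = 505784;  1274266 + 505784 = 1780050

1780050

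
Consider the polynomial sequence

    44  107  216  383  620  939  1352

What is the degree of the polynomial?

D1: 63, 109, 167, 237, 319, 413
D2: 46, 58, 70, 82, 94
D3: 12, 12, 12, 12
The third differences are constant, so the polynomial has degree 3.

3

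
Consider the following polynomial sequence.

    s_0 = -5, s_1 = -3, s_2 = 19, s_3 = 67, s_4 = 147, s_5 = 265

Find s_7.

D1: 2, 22, 48, 80, 118
D2: 20, 26, 32, 38
D3: 6, 6, 6
Third differences constant at 6.
38 + 6 = 44;  118 + 44 = 162;  265 + 162 = 427
44 + 6 = 50;  162 + 50 = 212;  427 + 212 = 639

639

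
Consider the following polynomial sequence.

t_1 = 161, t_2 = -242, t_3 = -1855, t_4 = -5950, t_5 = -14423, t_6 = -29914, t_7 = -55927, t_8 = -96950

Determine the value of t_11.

-372239

D1: -403, -1613, -4095, -8473, -15491, -26013, -41023
D2: -1210, -2482, -4378, -7018, -10522, -15010
D3: -1272, -1896, -2640, -3504, -4488
D4: -624, -744, -864, -984
D5: -120, -120, -120
Fifth differences constant at -120.
-984 − 120 = -1104;  -4488 − 1104 = -5592;  -15010 − 5592 = -20602;  -41023 − 20602 = -61625;  -96950 − 61625 = -158575
-1104 − 120 = -1224;  -5592 − 1224 = -6816;  -20602 − 6816 = -27418;  -61625 − 27418 = -89043;  -158575 − 89043 = -247618
-1224 − 120 = -1344;  -6816 − 1344 = -8160;  -27418 − 8160 = -35578;  -89043 − 35578 = -124621;  -247618 − 124621 = -372239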